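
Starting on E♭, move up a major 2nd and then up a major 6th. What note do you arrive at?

A major second up from Eb is F (letter F, 2 semitones up).
A major sixth up from F is D (letter D, 9 semitones up).

D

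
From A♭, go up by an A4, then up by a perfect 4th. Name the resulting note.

An augmented fourth up from Ab is D (letter D, 6 semitones up).
A perfect fourth up from D is G (letter G, 5 semitones up).

G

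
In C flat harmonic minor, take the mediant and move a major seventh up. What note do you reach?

The mediant of Cb harmonic minor is Ebb.
A major seventh (11 semitones) above Ebb lands on the letter D, giving Db.

Db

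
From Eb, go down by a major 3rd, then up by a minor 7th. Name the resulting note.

Bbb

A major third down from Eb is Cb (letter C, 4 semitones down).
A minor seventh up from Cb is Bbb (letter B, 10 semitones up).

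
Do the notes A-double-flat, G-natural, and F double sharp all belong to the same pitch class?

Abb is pitch class 7; G is pitch class 7; F## is pitch class 7.
All spellings map to pitch class 7, so they are enharmonically equivalent.

Yes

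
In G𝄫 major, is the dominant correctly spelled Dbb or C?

Dbb

Each scale degree takes a distinct letter name. Degree 5 of a scale on G must use the letter D.
Dbb and C are enharmonically the same pitch, but only Dbb uses the letter D, so it is the correct spelling here.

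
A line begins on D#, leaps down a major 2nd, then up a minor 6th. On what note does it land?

A major second down from D# is C# (letter C, 2 semitones down).
A minor sixth up from C# is A (letter A, 8 semitones up).

A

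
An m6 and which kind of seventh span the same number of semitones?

A minor sixth spans 8 semitones.
A seventh spanning 8 semitones is doubly diminished (the major seventh is 11).

doubly diminished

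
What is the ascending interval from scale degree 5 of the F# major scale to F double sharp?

Scale degree 5 of F# major is C#.
C# up to F##: letters C→F make it a fourth; 6 semitones makes it augmented.

augmented fourth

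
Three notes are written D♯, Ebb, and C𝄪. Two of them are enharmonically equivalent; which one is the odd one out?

D#

In 12-tone equal temperament, enharmonic equivalents share a pitch class. D# is pitch class 3; Ebb is pitch class 2; C## is pitch class 2.
Ebb and C## share pitch class 2, while D# is pitch class 3.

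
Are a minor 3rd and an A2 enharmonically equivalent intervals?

Yes

A minor third spans 3 semitones; an augmented second spans 3.
They are enharmonically equivalent.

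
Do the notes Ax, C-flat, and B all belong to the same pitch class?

Yes

A## is pitch class 11; Cb is pitch class 11; B is pitch class 11.
All spellings map to pitch class 11, so they are enharmonically equivalent.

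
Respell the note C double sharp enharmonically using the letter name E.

C## is pitch class 2. The letter E alone is pitch class 4.
To reach pitch class 2 from E requires an offset of -2 semitones, i.e. double flat: Ebb.

Ebb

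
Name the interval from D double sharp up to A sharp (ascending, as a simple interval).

Counting letters D–E–F–G–A gives a fifth.
D##→A# = 6 semitones, 1 narrower than the perfect fifth (7), so diminished.

diminished fifth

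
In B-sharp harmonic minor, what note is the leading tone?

A##

The B# harmonic minor scale runs B# C## D# E# F## G# A##.
Degree 7 is A##.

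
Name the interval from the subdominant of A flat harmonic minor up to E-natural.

The subdominant of Ab harmonic minor is Db.
Db up to E: letters D→E make it a second; 3 semitones makes it augmented.

augmented second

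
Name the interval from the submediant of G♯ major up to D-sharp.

The submediant of G# major is E#.
E# up to D#: letters E→D make it a seventh; 10 semitones makes it minor.

minor seventh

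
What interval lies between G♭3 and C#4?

The letter names run G→C, a span of 3 letter steps, so the interval is some kind of fourth.
Gb to C# is 7 semitones. A perfect fourth is 5, so 7 makes it doubly augmented.

doubly augmented fourth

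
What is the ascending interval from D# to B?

minor sixth

Counting letters D–E–F–G–A–B gives a sixth.
D#→B = 8 semitones, 1 narrower than the major sixth (9), so minor.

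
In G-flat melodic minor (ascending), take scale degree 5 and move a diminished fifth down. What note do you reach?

G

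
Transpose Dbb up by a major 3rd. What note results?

A third above D lands on the letter F.
A major third spans 4 semitones, so Dbb moves to pitch class 4. On the letter F that is Fb.

Fb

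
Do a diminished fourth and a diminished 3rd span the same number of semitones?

A diminished fourth spans 4 semitones; a diminished third spans 2.
The spans differ, so they are not enharmonic equivalents.

No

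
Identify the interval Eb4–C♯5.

The letter names run E→C, a span of 5 letter steps, so the interval is some kind of sixth.
Eb to C# is 10 semitones. A major sixth is 9, so 10 makes it augmented.

augmented sixth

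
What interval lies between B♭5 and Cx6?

doubly augmented second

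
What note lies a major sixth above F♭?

Db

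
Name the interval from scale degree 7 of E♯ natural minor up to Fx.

Scale degree 7 of E# natural minor is D#.
D# up to F##: letters D→F make it a third; 4 semitones makes it major.

major third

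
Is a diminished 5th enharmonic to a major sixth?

A diminished fifth spans 6 semitones; a major sixth spans 9.
The spans differ, so they are not enharmonic equivalents.

No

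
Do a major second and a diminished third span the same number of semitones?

A major second spans 2 semitones; a diminished third spans 2.
They are enharmonically equivalent.

Yes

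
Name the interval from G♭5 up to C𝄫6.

diminished fourth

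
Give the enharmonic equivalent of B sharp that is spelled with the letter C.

B# is pitch class 0. The letter C alone is pitch class 0.
Pitch class 0 on C needs no accidental: C.

C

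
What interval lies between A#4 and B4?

minor second

Counting letters A–B gives a second.
A#→B = 1 semitone, 1 narrower than the major second (2), so minor.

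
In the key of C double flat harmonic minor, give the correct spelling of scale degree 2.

Degree 2 takes the letter 1 step above C, which is D.
In harmonic minor, degree 2 sits 2 semitones above the tonic. Cbb + 2 semitones is pitch class 0, spelled on D as Dbb.

Dbb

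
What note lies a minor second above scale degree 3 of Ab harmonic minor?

Scale degree 3 of Ab harmonic minor is Cb.
A minor second (1 semitone) above Cb lands on the letter D, giving Dbb.

Dbb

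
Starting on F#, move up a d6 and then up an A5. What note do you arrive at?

A

A diminished sixth up from F# is Db (letter D, 7 semitones up).
An augmented fifth up from Db is A (letter A, 8 semitones up).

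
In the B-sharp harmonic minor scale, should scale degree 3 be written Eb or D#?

Each scale degree takes a distinct letter name. Degree 3 of a scale on B must use the letter D.
D# and Eb are enharmonically the same pitch, but only D# uses the letter D, so it is the correct spelling here.

D#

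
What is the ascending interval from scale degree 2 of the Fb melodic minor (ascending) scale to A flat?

major second

Scale degree 2 of Fb melodic minor (ascending) is Gb.
Gb up to Ab: letters G→A make it a second; 2 semitones makes it major.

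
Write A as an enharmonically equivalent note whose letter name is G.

G##

Plain G sits 2 semitones below A, so on the letter G the same pitch needs a double sharp: G##.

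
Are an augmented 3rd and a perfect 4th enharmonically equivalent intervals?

An augmented third spans 5 semitones; a perfect fourth spans 5.
They are enharmonically equivalent.

Yes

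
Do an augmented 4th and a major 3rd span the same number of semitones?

An augmented fourth spans 6 semitones; a major third spans 4.
The spans differ, so they are not enharmonic equivalents.

No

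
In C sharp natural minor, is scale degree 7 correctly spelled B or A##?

B

Each scale degree takes a distinct letter name. Degree 7 of a scale on C must use the letter B.
B and A## are enharmonically the same pitch, but only B uses the letter B, so it is the correct spelling here.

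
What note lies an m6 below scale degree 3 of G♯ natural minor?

D#

Scale degree 3 of G# natural minor is B.
A minor sixth (8 semitones) below B lands on the letter D, giving D#.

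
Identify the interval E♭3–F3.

major second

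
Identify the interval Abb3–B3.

doubly augmented second

Counting letters A–B gives a second.
Abb→B = 4 semitones, 2 wider than the major second (2), so doubly augmented.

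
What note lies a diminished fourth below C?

G#

C down a perfect fourth is G, so the target letter is G.
From C, a diminished fourth is 4 semitones down: G#.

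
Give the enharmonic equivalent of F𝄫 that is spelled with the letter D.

D#

Fbb is pitch class 3. The letter D alone is pitch class 2.
To reach pitch class 3 from D requires an offset of +1 semitone, i.e. sharp: D#.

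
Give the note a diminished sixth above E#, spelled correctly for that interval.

C

E up a major sixth is C#, so the target letter is C.
From E#, a diminished sixth is 7 semitones up: C.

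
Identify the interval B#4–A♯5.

minor seventh

Counting letters B–C–D–E–F–G–A gives a seventh.
B#→A# = 10 semitones, 1 narrower than the major seventh (11), so minor.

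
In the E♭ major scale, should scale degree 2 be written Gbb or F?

F

Each scale degree takes a distinct letter name. Degree 2 of a scale on E must use the letter F.
F and Gbb are enharmonically the same pitch, but only F uses the letter F, so it is the correct spelling here.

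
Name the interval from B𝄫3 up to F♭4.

perfect fifth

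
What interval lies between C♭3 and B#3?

The letter names run C→B, a span of 6 letter steps, so the interval is some kind of seventh.
Cb to B# is 13 semitones. A major seventh is 11, so 13 makes it doubly augmented.

doubly augmented seventh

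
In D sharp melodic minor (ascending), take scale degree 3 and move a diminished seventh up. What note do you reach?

Scale degree 3 of D# melodic minor (ascending) is F#.
A diminished seventh (9 semitones) above F# lands on the letter E, giving Eb.

Eb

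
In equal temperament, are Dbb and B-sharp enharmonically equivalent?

Dbb = pitch class 0 and B# = pitch class 0 — the same pitch class, so they are enharmonic equivalents.

Yes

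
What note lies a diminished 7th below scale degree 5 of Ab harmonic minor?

F#

Scale degree 5 of Ab harmonic minor is Eb.
A diminished seventh (9 semitones) below Eb lands on the letter F, giving F#.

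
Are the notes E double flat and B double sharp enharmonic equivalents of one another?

Two spellings are enharmonically equivalent only if they share a pitch class.
Here Ebb → 2, B## → 1; 1 ≠ 2, so they are not.

No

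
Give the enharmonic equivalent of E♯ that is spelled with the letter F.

F

E# is pitch class 5. The letter F alone is pitch class 5.
Pitch class 5 on F needs no accidental: F.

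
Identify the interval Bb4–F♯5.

Counting letters B–C–D–E–F gives a fifth.
Bb→F# = 8 semitones, 1 wider than the perfect fifth (7), so augmented.

augmented fifth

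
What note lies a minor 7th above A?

G

A seventh above A lands on the letter G.
A minor seventh spans 10 semitones, so A moves to pitch class 7. On the letter G that is G.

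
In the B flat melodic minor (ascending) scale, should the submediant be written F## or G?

Each scale degree takes a distinct letter name. Degree 6 of a scale on B must use the letter G.
G and F## are enharmonically the same pitch, but only G uses the letter G, so it is the correct spelling here.

G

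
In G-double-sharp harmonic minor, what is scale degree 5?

D##

Degree 5 takes the letter 4 steps above G, which is D.
In harmonic minor, degree 5 sits 7 semitones above the tonic. G## + 7 semitones is pitch class 4, spelled on D as D##.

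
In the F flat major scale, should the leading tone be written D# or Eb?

Eb

Each scale degree takes a distinct letter name. Degree 7 of a scale on F must use the letter E.
Eb and D# are enharmonically the same pitch, but only Eb uses the letter E, so it is the correct spelling here.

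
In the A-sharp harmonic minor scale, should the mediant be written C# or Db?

C#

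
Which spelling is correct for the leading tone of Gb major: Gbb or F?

Each scale degree takes a distinct letter name. Degree 7 of a scale on G must use the letter F.
F and Gbb are enharmonically the same pitch, but only F uses the letter F, so it is the correct spelling here.

F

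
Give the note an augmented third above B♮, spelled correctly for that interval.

B up a major third is D#, so the target letter is D.
From B, an augmented third is 5 semitones up: D##.

D##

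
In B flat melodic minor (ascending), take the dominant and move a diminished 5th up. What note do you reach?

Cb

The dominant of Bb melodic minor (ascending) is F.
A diminished fifth (6 semitones) above F lands on the letter C, giving Cb.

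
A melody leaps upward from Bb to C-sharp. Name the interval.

The letter names run B→C, a span of 1 letter step, so the interval is some kind of second.
Bb to C# is 3 semitones. A major second is 2, so 3 makes it augmented.

augmented second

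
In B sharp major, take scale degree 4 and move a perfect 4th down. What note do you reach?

B#

Scale degree 4 of B# major is E#.
A perfect fourth (5 semitones) below E# lands on the letter B, giving B#.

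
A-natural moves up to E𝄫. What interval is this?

The letter names run A→E, a span of 4 letter steps, so the interval is some kind of fifth.
A to Ebb is 5 semitones. A perfect fifth is 7, so 5 makes it doubly diminished.

doubly diminished fifth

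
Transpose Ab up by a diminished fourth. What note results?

A up a perfect fourth is D, so the target letter is D.
From Ab, a diminished fourth is 4 semitones up: Dbb.

Dbb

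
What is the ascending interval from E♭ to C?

major sixth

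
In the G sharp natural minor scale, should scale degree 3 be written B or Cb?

B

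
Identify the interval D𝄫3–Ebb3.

major second

The letter names run D→E, a span of 1 letter step, so the interval is some kind of second.
Dbb to Ebb is 2 semitones. A major second is 2, so 2 makes it major.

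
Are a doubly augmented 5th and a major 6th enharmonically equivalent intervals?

A doubly augmented fifth spans 9 semitones; a major sixth spans 9.
They are enharmonically equivalent.

Yes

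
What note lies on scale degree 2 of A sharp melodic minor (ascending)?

Degree 2 takes the letter 1 step above A, which is B.
In melodic minor (ascending), degree 2 sits 2 semitones above the tonic. A# + 2 semitones is pitch class 0, spelled on B as B#.

B#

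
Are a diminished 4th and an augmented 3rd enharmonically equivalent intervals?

No

A diminished fourth spans 4 semitones; an augmented third spans 5.
The spans differ, so they are not enharmonic equivalents.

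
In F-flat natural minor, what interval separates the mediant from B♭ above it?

The mediant of Fb natural minor is Abb.
Abb up to Bb: letters A→B make it a second; 3 semitones makes it augmented.

augmented second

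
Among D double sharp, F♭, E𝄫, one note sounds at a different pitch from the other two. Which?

Ebb

In 12-tone equal temperament, enharmonic equivalents share a pitch class. D## is pitch class 4; Fb is pitch class 4; Ebb is pitch class 2.
D## and Fb share pitch class 4, while Ebb is pitch class 2.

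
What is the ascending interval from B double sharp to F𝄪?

diminished fifth

The letter names run B→F, a span of 4 letter steps, so the interval is some kind of fifth.
B## to F## is 6 semitones. A perfect fifth is 7, so 6 makes it diminished.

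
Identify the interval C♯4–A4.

minor sixth

Counting letters C–D–E–F–G–A gives a sixth.
C#→A = 8 semitones, 1 narrower than the major sixth (9), so minor.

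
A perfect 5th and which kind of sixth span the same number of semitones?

A perfect fifth spans 7 semitones.
A sixth spanning 7 semitones is diminished (the major sixth is 9).

diminished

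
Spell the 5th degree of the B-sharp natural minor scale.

F##

The B# natural minor scale runs B# C## D# E# F## G# A#.
Degree 5 is F##.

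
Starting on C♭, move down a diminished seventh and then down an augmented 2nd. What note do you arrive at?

Cb

A diminished seventh down from Cb is D (letter D, 9 semitones down).
An augmented second down from D is Cb (letter C, 3 semitones down).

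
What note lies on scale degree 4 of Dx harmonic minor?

Degree 4 takes the letter 3 steps above D, which is G.
In harmonic minor, degree 4 sits 5 semitones above the tonic. D## + 5 semitones is pitch class 9, spelled on G as G##.

G##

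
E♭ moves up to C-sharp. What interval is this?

The letter names run E→C, a span of 5 letter steps, so the interval is some kind of sixth.
Eb to C# is 10 semitones. A major sixth is 9, so 10 makes it augmented.

augmented sixth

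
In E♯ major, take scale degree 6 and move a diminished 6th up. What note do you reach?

Scale degree 6 of E# major is C##.
A diminished sixth (7 semitones) above C## lands on the letter A, giving A.

A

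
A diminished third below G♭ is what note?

A third below G lands on the letter E.
A diminished third spans 2 semitones, so Gb moves to pitch class 4. On the letter E that is E.

E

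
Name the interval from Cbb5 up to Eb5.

Counting letters C–D–E gives a third.
Cbb→Eb = 5 semitones, 1 wider than the major third (4), so augmented.

augmented third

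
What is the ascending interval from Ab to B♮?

Counting letters A–B gives a second.
Ab→B = 3 semitones, 1 wider than the major second (2), so augmented.

augmented second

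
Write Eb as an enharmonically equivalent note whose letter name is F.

Fbb

Eb is pitch class 3. The letter F alone is pitch class 5.
To reach pitch class 3 from F requires an offset of -2 semitones, i.e. double flat: Fbb.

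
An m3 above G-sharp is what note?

B

A third above G lands on the letter B.
A minor third spans 3 semitones, so G# moves to pitch class 11. On the letter B that is B.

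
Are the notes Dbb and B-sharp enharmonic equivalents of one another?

Yes

Dbb is pitch class 0; B# is pitch class 0.
All spellings map to pitch class 0, so they are enharmonically equivalent.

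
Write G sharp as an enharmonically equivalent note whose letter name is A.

Ab

G# is pitch class 8. The letter A alone is pitch class 9.
To reach pitch class 8 from A requires an offset of -1 semitone, i.e. flat: Ab.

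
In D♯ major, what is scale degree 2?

Degree 2 takes the letter 1 step above D, which is E.
In major, degree 2 sits 2 semitones above the tonic. D# + 2 semitones is pitch class 5, spelled on E as E#.

E#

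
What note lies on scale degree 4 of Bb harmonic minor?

The Bb harmonic minor scale runs Bb C Db Eb F Gb A.
Degree 4 is Eb.

Eb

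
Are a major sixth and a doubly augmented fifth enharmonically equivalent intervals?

Yes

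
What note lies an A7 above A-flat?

A seventh above A lands on the letter G.
An augmented seventh spans 12 semitones, so Ab moves to pitch class 8. On the letter G that is G#.

G#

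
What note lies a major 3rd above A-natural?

A up a major third is C#, so the target letter is C.
From A, a major third is 4 semitones up: C#.

C#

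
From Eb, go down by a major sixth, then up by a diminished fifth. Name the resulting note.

A major sixth down from Eb is Gb (letter G, 9 semitones down).
A diminished fifth up from Gb is Dbb (letter D, 6 semitones up).

Dbb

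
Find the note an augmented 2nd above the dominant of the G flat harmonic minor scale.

The dominant of Gb harmonic minor is Db.
An augmented second (3 semitones) above Db lands on the letter E, giving E.

E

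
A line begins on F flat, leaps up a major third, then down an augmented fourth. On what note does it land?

Ebb

A major third up from Fb is Ab (letter A, 4 semitones up).
An augmented fourth down from Ab is Ebb (letter E, 6 semitones down).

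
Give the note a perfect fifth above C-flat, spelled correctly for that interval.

Gb

C up a perfect fifth is G, so the target letter is G.
From Cb, a perfect fifth is 7 semitones up: Gb.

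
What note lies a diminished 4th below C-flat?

C down a perfect fourth is G, so the target letter is G.
From Cb, a diminished fourth is 4 semitones down: G.

G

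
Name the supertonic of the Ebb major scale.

The Ebb major scale runs Ebb Fb Gb Abb Bbb Cb Db.
Degree 2 is Fb.

Fb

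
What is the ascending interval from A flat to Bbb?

minor second

The letter names run A→B, a span of 1 letter step, so the interval is some kind of second.
Ab to Bbb is 1 semitone. A major second is 2, so 1 makes it minor.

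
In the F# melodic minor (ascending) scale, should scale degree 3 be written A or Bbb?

Each scale degree takes a distinct letter name. Degree 3 of a scale on F must use the letter A.
A and Bbb are enharmonically the same pitch, but only A uses the letter A, so it is the correct spelling here.

A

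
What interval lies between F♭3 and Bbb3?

Counting letters F–G–A–B gives a fourth.
Fb→Bbb = 5 semitones, exactly the perfect fourth.

perfect fourth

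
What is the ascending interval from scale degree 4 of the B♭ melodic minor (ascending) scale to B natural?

augmented fifth

Scale degree 4 of Bb melodic minor (ascending) is Eb.
Eb up to B: letters E→B make it a fifth; 8 semitones makes it augmented.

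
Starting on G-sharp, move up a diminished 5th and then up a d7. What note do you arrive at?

A diminished fifth up from G# is D (letter D, 6 semitones up).
A diminished seventh up from D is Cb (letter C, 9 semitones up).

Cb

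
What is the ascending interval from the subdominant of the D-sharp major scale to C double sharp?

augmented fourth

The subdominant of D# major is G#.
G# up to C##: letters G→C make it a fourth; 6 semitones makes it augmented.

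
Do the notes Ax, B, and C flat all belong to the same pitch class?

A## is pitch class 11; B is pitch class 11; Cb is pitch class 11.
All spellings map to pitch class 11, so they are enharmonically equivalent.

Yes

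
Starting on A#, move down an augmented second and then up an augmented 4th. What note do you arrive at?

An augmented second down from A# is G (letter G, 3 semitones down).
An augmented fourth up from G is C# (letter C, 6 semitones up).

C#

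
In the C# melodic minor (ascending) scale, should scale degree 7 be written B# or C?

B#

Each scale degree takes a distinct letter name. Degree 7 of a scale on C must use the letter B.
B# and C are enharmonically the same pitch, but only B# uses the letter B, so it is the correct spelling here.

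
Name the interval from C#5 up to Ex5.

augmented third

Counting letters C–D–E gives a third.
C#→E## = 5 semitones, 1 wider than the major third (4), so augmented.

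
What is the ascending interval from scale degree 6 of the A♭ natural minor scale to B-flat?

augmented fourth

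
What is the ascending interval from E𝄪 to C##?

minor sixth

Counting letters E–F–G–A–B–C gives a sixth.
E##→C## = 8 semitones, 1 narrower than the major sixth (9), so minor.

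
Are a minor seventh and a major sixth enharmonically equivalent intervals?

No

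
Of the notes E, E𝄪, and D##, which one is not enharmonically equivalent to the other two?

In 12-tone equal temperament, enharmonic equivalents share a pitch class. E is pitch class 4; E## is pitch class 6; D## is pitch class 4.
E and D## share pitch class 4, while E## is pitch class 6.

E##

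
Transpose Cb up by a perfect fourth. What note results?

Fb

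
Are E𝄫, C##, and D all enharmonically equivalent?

Ebb is pitch class 2; C## is pitch class 2; D is pitch class 2.
All spellings map to pitch class 2, so they are enharmonically equivalent.

Yes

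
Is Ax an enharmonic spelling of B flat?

No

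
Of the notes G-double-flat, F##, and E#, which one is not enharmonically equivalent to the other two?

In 12-tone equal temperament, enharmonic equivalents share a pitch class. Gbb is pitch class 5; F## is pitch class 7; E# is pitch class 5.
Gbb and E# share pitch class 5, while F## is pitch class 7.

F##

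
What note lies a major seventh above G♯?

F##

A seventh above G lands on the letter F.
A major seventh spans 11 semitones, so G# moves to pitch class 7. On the letter F that is F##.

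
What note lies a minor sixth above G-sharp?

E

A sixth above G lands on the letter E.
A minor sixth spans 8 semitones, so G# moves to pitch class 4. On the letter E that is E.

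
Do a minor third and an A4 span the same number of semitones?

No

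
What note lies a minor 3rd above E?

G

A third above E lands on the letter G.
A minor third spans 3 semitones, so E moves to pitch class 7. On the letter G that is G.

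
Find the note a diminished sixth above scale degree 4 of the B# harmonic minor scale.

C

Scale degree 4 of B# harmonic minor is E#.
A diminished sixth (7 semitones) above E# lands on the letter C, giving C.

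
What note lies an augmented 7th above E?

D##

E up a major seventh is D#, so the target letter is D.
From E, an augmented seventh is 12 semitones up: D##.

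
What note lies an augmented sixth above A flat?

F#

A sixth above A lands on the letter F.
An augmented sixth spans 10 semitones, so Ab moves to pitch class 6. On the letter F that is F#.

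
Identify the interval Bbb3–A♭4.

major seventh

The letter names run B→A, a span of 6 letter steps, so the interval is some kind of seventh.
Bbb to Ab is 11 semitones. A major seventh is 11, so 11 makes it major.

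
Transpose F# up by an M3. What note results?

A#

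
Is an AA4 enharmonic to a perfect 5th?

A doubly augmented fourth spans 7 semitones; a perfect fifth spans 7.
They are enharmonically equivalent.

Yes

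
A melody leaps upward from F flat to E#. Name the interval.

The letter names run F→E, a span of 6 letter steps, so the interval is some kind of seventh.
Fb to E# is 13 semitones. A major seventh is 11, so 13 makes it doubly augmented.

doubly augmented seventh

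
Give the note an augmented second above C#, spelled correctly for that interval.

D##

C up a major second is D, so the target letter is D.
From C#, an augmented second is 3 semitones up: D##.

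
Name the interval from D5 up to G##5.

doubly augmented fourth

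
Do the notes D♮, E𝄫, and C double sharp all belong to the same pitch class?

Yes

D = pitch class 2 and Ebb = pitch class 2 and C## = pitch class 2 — the same pitch class, so they are enharmonic equivalents.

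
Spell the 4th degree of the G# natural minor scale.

C#

Degree 4 takes the letter 3 steps above G, which is C.
In natural minor, degree 4 sits 5 semitones above the tonic. G# + 5 semitones is pitch class 1, spelled on C as C#.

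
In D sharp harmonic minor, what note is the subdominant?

G#

Degree 4 takes the letter 3 steps above D, which is G.
In harmonic minor, degree 4 sits 5 semitones above the tonic. D# + 5 semitones is pitch class 8, spelled on G as G#.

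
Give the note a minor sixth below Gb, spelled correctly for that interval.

G down a major sixth is Bb, so the target letter is B.
From Gb, a minor sixth is 8 semitones down: Bb.

Bb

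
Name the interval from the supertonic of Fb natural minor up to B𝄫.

The supertonic of Fb natural minor is Gb.
Gb up to Bbb: letters G→B make it a third; 3 semitones makes it minor.

minor third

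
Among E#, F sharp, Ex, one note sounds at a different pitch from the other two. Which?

In 12-tone equal temperament, enharmonic equivalents share a pitch class. E# is pitch class 5; F# is pitch class 6; E## is pitch class 6.
F# and E## share pitch class 6, while E# is pitch class 5.

E#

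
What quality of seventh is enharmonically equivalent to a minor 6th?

doubly diminished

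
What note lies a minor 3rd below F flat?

A third below F lands on the letter D.
A minor third spans 3 semitones, so Fb moves to pitch class 1. On the letter D that is Db.

Db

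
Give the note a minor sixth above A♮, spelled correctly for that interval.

F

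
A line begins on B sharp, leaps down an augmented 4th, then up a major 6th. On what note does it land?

D#

An augmented fourth down from B# is F# (letter F, 6 semitones down).
A major sixth up from F# is D# (letter D, 9 semitones up).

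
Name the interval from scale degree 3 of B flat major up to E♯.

Scale degree 3 of Bb major is D.
D up to E#: letters D→E make it a second; 3 semitones makes it augmented.

augmented second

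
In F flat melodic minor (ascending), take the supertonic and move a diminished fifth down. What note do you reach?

The supertonic of Fb melodic minor (ascending) is Gb.
A diminished fifth (6 semitones) below Gb lands on the letter C, giving C.

C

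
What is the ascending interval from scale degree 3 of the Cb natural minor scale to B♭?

Scale degree 3 of Cb natural minor is Ebb.
Ebb up to Bb: letters E→B make it a fifth; 8 semitones makes it augmented.

augmented fifth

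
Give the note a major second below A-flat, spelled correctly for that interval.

A down a major second is G, so the target letter is G.
From Ab, a major second is 2 semitones down: Gb.

Gb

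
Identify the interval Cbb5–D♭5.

Counting letters C–D gives a second.
Cbb→Db = 3 semitones, 1 wider than the major second (2), so augmented.

augmented second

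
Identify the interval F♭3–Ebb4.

minor seventh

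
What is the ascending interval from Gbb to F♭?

The letter names run G→F, a span of 6 letter steps, so the interval is some kind of seventh.
Gbb to Fb is 11 semitones. A major seventh is 11, so 11 makes it major.

major seventh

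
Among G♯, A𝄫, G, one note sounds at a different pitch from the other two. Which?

G#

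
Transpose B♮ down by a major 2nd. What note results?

B down a major second is A, so the target letter is A.
From B, a major second is 2 semitones down: A.

A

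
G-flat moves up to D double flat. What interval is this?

diminished fifth

Counting letters G–A–B–C–D gives a fifth.
Gb→Dbb = 6 semitones, 1 narrower than the perfect fifth (7), so diminished.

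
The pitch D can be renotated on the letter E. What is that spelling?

Ebb

Plain E sits 2 semitones above D, so on the letter E the same pitch needs a double flat: Ebb.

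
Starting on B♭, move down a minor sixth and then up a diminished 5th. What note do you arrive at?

A minor sixth down from Bb is D (letter D, 8 semitones down).
A diminished fifth up from D is Ab (letter A, 6 semitones up).

Ab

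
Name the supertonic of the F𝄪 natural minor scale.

The F## natural minor scale runs F## G## A# B# C## D# E#.
Degree 2 is G##.

G##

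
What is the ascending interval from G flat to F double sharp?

doubly augmented seventh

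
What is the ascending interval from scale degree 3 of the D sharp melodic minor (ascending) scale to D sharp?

Scale degree 3 of D# melodic minor (ascending) is F#.
F# up to D#: letters F→D make it a sixth; 9 semitones makes it major.

major sixth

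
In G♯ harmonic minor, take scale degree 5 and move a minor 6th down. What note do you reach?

F##

Scale degree 5 of G# harmonic minor is D#.
A minor sixth (8 semitones) below D# lands on the letter F, giving F##.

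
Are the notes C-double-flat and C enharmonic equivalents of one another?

No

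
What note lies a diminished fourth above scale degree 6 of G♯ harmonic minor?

Scale degree 6 of G# harmonic minor is E.
A diminished fourth (4 semitones) above E lands on the letter A, giving Ab.

Ab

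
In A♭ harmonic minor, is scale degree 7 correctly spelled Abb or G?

G

Each scale degree takes a distinct letter name. Degree 7 of a scale on A must use the letter G.
G and Abb are enharmonically the same pitch, but only G uses the letter G, so it is the correct spelling here.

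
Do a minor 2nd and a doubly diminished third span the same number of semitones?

A minor second spans 1 semitone; a doubly diminished third spans 1.
They are enharmonically equivalent.

Yes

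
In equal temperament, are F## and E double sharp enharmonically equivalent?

Two spellings are enharmonically equivalent only if they share a pitch class.
Here F## → 7, E## → 6; 6 ≠ 7, so they are not.

No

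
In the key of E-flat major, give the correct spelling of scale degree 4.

Ab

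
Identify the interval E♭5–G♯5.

augmented third

Counting letters E–F–G gives a third.
Eb→G# = 5 semitones, 1 wider than the major third (4), so augmented.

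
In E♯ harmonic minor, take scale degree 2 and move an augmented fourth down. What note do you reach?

C#

Scale degree 2 of E# harmonic minor is F##.
An augmented fourth (6 semitones) below F## lands on the letter C, giving C#.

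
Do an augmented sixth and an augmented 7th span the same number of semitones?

No

An augmented sixth spans 10 semitones; an augmented seventh spans 12.
The spans differ, so they are not enharmonic equivalents.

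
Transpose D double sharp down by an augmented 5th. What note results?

G#

A fifth below D lands on the letter G.
An augmented fifth spans 8 semitones, so D## moves to pitch class 8. On the letter G that is G#.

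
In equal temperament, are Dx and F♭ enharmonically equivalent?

Yes

D## = pitch class 4 and Fb = pitch class 4 — the same pitch class, so they are enharmonic equivalents.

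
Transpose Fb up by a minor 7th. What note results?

Ebb

A seventh above F lands on the letter E.
A minor seventh spans 10 semitones, so Fb moves to pitch class 2. On the letter E that is Ebb.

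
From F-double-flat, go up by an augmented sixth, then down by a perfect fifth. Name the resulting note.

An augmented sixth up from Fbb is Db (letter D, 10 semitones up).
A perfect fifth down from Db is Gb (letter G, 7 semitones down).

Gb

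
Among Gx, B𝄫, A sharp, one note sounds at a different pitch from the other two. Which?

A#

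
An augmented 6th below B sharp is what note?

D

B down a major sixth is D, so the target letter is D.
From B#, an augmented sixth is 10 semitones down: D.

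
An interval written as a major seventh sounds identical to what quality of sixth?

A major seventh spans 11 semitones.
A sixth spanning 11 semitones is doubly augmented (the major sixth is 9).

doubly augmented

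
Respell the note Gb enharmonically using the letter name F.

Plain F sits 1 semitone below Gb, so on the letter F the same pitch needs a sharp: F#.

F#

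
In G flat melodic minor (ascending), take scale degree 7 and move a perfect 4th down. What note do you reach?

C

Scale degree 7 of Gb melodic minor (ascending) is F.
A perfect fourth (5 semitones) below F lands on the letter C, giving C.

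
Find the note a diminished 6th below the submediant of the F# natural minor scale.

F##

The submediant of F# natural minor is D.
A diminished sixth (7 semitones) below D lands on the letter F, giving F##.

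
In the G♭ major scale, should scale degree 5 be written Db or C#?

Each scale degree takes a distinct letter name. Degree 5 of a scale on G must use the letter D.
Db and C# are enharmonically the same pitch, but only Db uses the letter D, so it is the correct spelling here.

Db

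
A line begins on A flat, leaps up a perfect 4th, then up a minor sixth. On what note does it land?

A perfect fourth up from Ab is Db (letter D, 5 semitones up).
A minor sixth up from Db is Bbb (letter B, 8 semitones up).

Bbb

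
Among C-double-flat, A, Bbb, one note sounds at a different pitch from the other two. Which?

Cbb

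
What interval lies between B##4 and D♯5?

Counting letters B–C–D gives a third.
B##→D# = 2 semitones, 2 narrower than the major third (4), so diminished.

diminished third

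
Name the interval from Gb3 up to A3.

The letter names run G→A, a span of 1 letter step, so the interval is some kind of second.
Gb to A is 3 semitones. A major second is 2, so 3 makes it augmented.

augmented second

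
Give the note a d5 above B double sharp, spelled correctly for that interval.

F##

B up a perfect fifth is F#, so the target letter is F.
From B##, a diminished fifth is 6 semitones up: F##.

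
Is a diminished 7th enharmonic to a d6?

A diminished seventh spans 9 semitones; a diminished sixth spans 7.
The spans differ, so they are not enharmonic equivalents.

No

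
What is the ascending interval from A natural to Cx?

The letter names run A→C, a span of 2 letter steps, so the interval is some kind of third.
A to C## is 5 semitones. A major third is 4, so 5 makes it augmented.

augmented third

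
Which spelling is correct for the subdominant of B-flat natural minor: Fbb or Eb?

Eb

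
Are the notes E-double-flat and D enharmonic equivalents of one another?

Yes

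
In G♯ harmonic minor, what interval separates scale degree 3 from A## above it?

augmented seventh

Scale degree 3 of G# harmonic minor is B.
B up to A##: letters B→A make it a seventh; 12 semitones makes it augmented.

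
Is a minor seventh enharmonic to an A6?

Yes

A minor seventh spans 10 semitones; an augmented sixth spans 10.
They are enharmonically equivalent.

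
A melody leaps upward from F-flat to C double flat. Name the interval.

diminished fifth

Counting letters F–G–A–B–C gives a fifth.
Fb→Cbb = 6 semitones, 1 narrower than the perfect fifth (7), so diminished.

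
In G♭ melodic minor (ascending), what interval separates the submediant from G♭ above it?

minor third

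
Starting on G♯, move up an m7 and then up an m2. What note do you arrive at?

G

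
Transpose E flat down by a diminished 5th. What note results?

E down a perfect fifth is A, so the target letter is A.
From Eb, a diminished fifth is 6 semitones down: A.

A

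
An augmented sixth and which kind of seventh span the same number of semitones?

An augmented sixth spans 10 semitones.
A seventh spanning 10 semitones is minor (the major seventh is 11).

minor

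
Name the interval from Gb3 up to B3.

The letter names run G→B, a span of 2 letter steps, so the interval is some kind of third.
Gb to B is 5 semitones. A major third is 4, so 5 makes it augmented.

augmented third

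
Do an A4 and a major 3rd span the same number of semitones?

An augmented fourth spans 6 semitones; a major third spans 4.
The spans differ, so they are not enharmonic equivalents.

No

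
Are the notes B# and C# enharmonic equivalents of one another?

No

Two spellings are enharmonically equivalent only if they share a pitch class.
Here B# → 0, C# → 1; 0 ≠ 1, so they are not.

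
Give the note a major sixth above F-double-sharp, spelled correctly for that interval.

D##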